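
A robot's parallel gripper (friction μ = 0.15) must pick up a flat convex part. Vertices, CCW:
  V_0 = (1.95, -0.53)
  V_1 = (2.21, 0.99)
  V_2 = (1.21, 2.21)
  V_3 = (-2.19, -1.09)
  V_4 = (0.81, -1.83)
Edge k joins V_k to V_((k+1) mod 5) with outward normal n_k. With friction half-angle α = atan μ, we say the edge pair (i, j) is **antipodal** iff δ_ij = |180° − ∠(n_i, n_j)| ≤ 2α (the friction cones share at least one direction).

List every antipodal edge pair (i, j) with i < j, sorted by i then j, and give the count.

count = 1; pairs: (2,4)

α = atan 0.15 = 8.53°;  2α = 17.06°
n_0 = (+0.9857, -0.1686)
n_1 = (+0.7734, +0.6339)
n_2 = (-0.6965, +0.7176)
n_3 = (-0.2395, -0.9709)
n_4 = (+0.7519, -0.6593)
  (0,1): δ = 130.95°  ·
  (0,2): δ = 36.15°  ·
  (0,3): δ = 85.85°  ·
  (0,4): δ = 148.46°  ·
  (1,2): δ = 85.20°  ·
  (1,3): δ = 36.80°  ·
  (1,4): δ = 99.41°  ·
  (2,3): δ = 58.00°  ·
  (2,4): δ = 4.61°  ✓
  (3,4): δ = 117.39°  ·
antipodal pairs: 1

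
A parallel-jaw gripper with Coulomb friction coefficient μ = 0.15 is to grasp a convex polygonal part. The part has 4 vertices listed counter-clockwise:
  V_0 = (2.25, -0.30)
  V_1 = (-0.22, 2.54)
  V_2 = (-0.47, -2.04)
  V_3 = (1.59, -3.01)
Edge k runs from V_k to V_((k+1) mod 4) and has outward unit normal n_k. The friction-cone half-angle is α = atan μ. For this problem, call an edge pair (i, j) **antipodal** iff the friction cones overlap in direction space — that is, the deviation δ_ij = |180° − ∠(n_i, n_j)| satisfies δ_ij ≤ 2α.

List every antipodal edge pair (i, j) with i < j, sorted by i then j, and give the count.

α = atan 0.15 = 8.53°;  2α = 17.06°
n_0 = (+0.7545, +0.6562)
n_1 = (-0.9985, +0.0545)
n_2 = (-0.4260, -0.9047)
n_3 = (+0.9716, -0.2366)
  (0,1): δ = 44.14°  ·
  (0,2): δ = 23.77°  ·
  (0,3): δ = 125.30°  ·
  (1,2): δ = 112.09°  ·
  (1,3): δ = 10.56°  ✓
  (2,3): δ = 78.47°  ·
antipodal pairs: 1

count = 1; pairs: (1,3)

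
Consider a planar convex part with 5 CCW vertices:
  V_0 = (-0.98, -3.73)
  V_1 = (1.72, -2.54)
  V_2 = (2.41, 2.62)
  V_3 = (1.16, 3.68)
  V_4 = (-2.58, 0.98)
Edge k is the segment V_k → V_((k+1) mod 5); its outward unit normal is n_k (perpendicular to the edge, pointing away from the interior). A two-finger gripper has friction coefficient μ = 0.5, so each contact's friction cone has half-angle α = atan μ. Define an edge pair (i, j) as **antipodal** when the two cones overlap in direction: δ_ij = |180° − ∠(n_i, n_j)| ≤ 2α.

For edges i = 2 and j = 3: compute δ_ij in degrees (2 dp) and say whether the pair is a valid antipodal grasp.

δ = 103.88°, invalid

α = atan 0.5 = 26.57°;  2α = 53.13°
edge 2: e_2 = (-1.25, +1.06);  n_2 = (+0.6468, +0.7627)
edge 3: e_3 = (-3.74, -2.70);  n_3 = (-0.5853, +0.8108)
∠(n_2, n_3) = 76.12°
δ = |180° − 76.12°| = 103.88°
103.88° > 2α = 53.13°  →  invalid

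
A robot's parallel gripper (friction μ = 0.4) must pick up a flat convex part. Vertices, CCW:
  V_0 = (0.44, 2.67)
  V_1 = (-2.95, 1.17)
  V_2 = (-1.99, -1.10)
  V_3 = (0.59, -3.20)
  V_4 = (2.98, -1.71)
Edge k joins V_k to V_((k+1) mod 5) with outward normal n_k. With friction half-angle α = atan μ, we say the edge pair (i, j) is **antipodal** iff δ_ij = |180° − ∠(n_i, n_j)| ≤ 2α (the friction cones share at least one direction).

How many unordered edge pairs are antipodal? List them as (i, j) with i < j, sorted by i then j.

count = 3; pairs: (0,3), (1,4), (2,4)

α = atan 0.4 = 21.80°;  2α = 43.60°
n_0 = (-0.4046, +0.9145)
n_1 = (-0.9210, -0.3895)
n_2 = (-0.6313, -0.7756)
n_3 = (+0.5290, -0.8486)
n_4 = (+0.8651, +0.5017)
  (0,1): δ = 90.94°  ·
  (0,2): δ = 63.01°  ·
  (0,3): δ = 8.07°  ✓
  (0,4): δ = 96.24°  ·
  (1,2): δ = 152.07°  ·
  (1,3): δ = 80.98°  ·
  (1,4): δ = 7.19°  ✓
  (2,3): δ = 108.92°  ·
  (2,4): δ = 20.75°  ✓
  (3,4): δ = 91.83°  ·
antipodal pairs: 3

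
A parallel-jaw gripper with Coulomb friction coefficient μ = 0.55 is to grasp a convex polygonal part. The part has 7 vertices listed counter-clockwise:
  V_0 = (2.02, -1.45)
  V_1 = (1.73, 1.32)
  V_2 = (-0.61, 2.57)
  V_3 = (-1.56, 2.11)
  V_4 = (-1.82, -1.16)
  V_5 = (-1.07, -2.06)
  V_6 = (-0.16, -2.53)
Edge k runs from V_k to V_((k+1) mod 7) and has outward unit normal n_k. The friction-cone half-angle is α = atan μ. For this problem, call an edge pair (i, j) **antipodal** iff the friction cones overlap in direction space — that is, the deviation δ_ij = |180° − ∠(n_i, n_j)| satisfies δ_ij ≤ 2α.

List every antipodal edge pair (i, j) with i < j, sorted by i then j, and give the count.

count = 8; pairs: (0,3), (0,4), (0,5), (1,4), (1,5), (1,6), (2,5), (2,6)

α = atan 0.55 = 28.81°;  2α = 57.62°
n_0 = (+0.9946, +0.1041)
n_1 = (+0.4712, +0.8820)
n_2 = (-0.4358, +0.9000)
n_3 = (-0.9969, +0.0793)
n_4 = (-0.7682, -0.6402)
n_5 = (-0.4589, -0.8885)
n_6 = (+0.4439, -0.8961)
  (0,1): δ = 124.09°  ·
  (0,2): δ = 70.14°  ·
  (0,3): δ = 10.52°  ✓
  (0,4): δ = 33.83°  ✓
  (0,5): δ = 56.71°  ✓
  (0,6): δ = 110.38°  ·
  (1,2): δ = 126.05°  ·
  (1,3): δ = 66.44°  ·
  (1,4): δ = 22.08°  ✓
  (1,5): δ = 0.79°  ✓
  (1,6): δ = 54.47°  ✓
  (2,3): δ = 120.38°  ·
  (2,4): δ = 76.03°  ·
  (2,5): δ = 53.15°  ✓
  (2,6): δ = 0.52°  ✓
  (3,4): δ = 135.65°  ·
  (3,5): δ = 112.77°  ·
  (3,6): δ = 59.10°  ·
  (4,5): δ = 157.12°  ·
  (4,6): δ = 103.45°  ·
  (5,6): δ = 126.33°  ·
antipodal pairs: 8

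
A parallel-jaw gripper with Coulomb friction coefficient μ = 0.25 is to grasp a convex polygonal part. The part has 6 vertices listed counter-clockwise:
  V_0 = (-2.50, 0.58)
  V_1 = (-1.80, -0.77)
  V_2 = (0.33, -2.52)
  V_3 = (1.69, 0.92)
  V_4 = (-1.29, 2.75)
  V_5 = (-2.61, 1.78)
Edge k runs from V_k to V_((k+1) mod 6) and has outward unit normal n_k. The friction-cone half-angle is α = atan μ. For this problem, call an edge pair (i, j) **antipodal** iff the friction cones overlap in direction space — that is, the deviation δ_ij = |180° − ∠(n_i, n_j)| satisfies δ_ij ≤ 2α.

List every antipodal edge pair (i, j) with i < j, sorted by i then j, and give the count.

count = 2; pairs: (1,3), (2,5)

α = atan 0.25 = 14.04°;  2α = 28.07°
n_0 = (-0.8878, -0.4603)
n_1 = (-0.6348, -0.7727)
n_2 = (+0.9300, -0.3677)
n_3 = (+0.5233, +0.8521)
n_4 = (-0.5922, +0.8058)
n_5 = (-0.9958, -0.0913)
  (0,1): δ = 156.81°  ·
  (0,2): δ = 48.98°  ·
  (0,3): δ = 31.04°  ·
  (0,4): δ = 98.90°  ·
  (0,5): δ = 157.83°  ·
  (1,2): δ = 72.16°  ·
  (1,3): δ = 7.85°  ✓
  (1,4): δ = 75.72°  ·
  (1,5): δ = 134.64°  ·
  (2,3): δ = 99.98°  ·
  (2,4): δ = 32.12°  ·
  (2,5): δ = 26.81°  ✓
  (3,4): δ = 112.14°  ·
  (3,5): δ = 53.21°  ·
  (4,5): δ = 121.07°  ·
antipodal pairs: 2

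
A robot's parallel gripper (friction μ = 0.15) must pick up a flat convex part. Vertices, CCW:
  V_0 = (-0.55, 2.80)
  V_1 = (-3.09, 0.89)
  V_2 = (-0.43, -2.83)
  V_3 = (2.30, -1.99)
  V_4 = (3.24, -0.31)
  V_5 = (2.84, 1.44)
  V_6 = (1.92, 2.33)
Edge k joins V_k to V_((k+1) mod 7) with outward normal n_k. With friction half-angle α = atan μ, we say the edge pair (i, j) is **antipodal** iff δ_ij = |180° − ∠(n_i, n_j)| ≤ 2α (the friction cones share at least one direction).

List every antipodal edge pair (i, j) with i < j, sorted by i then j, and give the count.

α = atan 0.15 = 8.53°;  2α = 17.06°
n_0 = (-0.6010, +0.7992)
n_1 = (-0.8134, -0.5817)
n_2 = (+0.2941, -0.9558)
n_3 = (+0.8727, -0.4883)
n_4 = (+0.9749, +0.2228)
n_5 = (+0.6953, +0.7187)
n_6 = (+0.1869, +0.9824)
  (0,1): δ = 91.38°  ·
  (0,2): δ = 19.84°  ·
  (0,3): δ = 23.83°  ·
  (0,4): δ = 65.93°  ·
  (0,5): δ = 99.01°  ·
  (0,6): δ = 132.28°  ·
  (1,2): δ = 108.46°  ·
  (1,3): δ = 64.79°  ·
  (1,4): δ = 22.69°  ·
  (1,5): δ = 10.38°  ✓
  (1,6): δ = 43.66°  ·
  (2,3): δ = 136.33°  ·
  (2,4): δ = 94.23°  ·
  (2,5): δ = 61.15°  ·
  (2,6): δ = 27.88°  ·
  (3,4): δ = 137.90°  ·
  (3,5): δ = 104.82°  ·
  (3,6): δ = 71.55°  ·
  (4,5): δ = 146.93°  ·
  (4,6): δ = 113.65°  ·
  (5,6): δ = 146.72°  ·
antipodal pairs: 1

count = 1; pairs: (1,5)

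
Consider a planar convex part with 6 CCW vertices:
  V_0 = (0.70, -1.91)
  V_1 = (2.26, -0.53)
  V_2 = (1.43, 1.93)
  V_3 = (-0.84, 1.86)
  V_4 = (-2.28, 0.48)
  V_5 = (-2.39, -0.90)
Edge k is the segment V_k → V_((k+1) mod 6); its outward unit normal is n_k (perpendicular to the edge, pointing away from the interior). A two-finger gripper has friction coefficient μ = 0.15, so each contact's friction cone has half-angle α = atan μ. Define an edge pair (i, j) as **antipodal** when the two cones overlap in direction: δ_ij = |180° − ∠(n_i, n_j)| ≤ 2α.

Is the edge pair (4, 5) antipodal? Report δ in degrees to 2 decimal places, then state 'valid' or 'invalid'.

α = atan 0.15 = 8.53°;  2α = 17.06°
edge 4: e_4 = (-0.11, -1.38);  n_4 = (-0.9968, +0.0795)
edge 5: e_5 = (+3.09, -1.01);  n_5 = (-0.3107, -0.9505)
∠(n_4, n_5) = 76.46°
δ = |180° − 76.46°| = 103.54°
103.54° > 2α = 17.06°  →  invalid

δ = 103.54°, invalid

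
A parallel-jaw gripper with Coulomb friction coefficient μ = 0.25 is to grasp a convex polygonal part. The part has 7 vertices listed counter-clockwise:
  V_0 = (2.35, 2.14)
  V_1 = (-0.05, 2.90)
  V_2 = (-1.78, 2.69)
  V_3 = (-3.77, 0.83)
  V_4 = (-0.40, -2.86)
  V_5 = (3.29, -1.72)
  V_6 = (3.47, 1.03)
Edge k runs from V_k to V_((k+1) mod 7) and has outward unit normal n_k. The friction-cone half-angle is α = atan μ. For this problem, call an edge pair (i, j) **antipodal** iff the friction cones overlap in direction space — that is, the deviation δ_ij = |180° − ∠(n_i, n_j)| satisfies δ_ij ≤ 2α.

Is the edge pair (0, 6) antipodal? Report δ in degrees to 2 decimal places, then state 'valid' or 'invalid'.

δ = 152.83°, invalid

α = atan 0.25 = 14.04°;  2α = 28.07°
edge 0: e_0 = (-2.40, +0.76);  n_0 = (+0.3019, +0.9533)
edge 6: e_6 = (-1.12, +1.11);  n_6 = (+0.7039, +0.7103)
∠(n_0, n_6) = 27.17°
δ = |180° − 27.17°| = 152.83°
152.83° > 2α = 28.07°  →  invalid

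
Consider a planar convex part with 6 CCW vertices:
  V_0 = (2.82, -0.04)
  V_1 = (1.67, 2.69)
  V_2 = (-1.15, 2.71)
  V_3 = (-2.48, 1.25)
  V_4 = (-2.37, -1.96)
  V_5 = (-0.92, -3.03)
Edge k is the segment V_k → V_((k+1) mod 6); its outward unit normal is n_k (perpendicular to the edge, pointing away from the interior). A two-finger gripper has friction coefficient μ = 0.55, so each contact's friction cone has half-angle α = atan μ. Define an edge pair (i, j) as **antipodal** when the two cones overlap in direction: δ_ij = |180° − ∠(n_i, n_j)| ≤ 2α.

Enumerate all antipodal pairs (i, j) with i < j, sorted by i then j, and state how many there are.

α = atan 0.55 = 28.81°;  2α = 57.62°
n_0 = (+0.9216, +0.3882)
n_1 = (+0.0071, +1.0000)
n_2 = (-0.7393, +0.6734)
n_3 = (-0.9994, -0.0342)
n_4 = (-0.5938, -0.8046)
n_5 = (+0.6244, -0.7811)
  (0,1): δ = 113.25°  ·
  (0,2): δ = 65.18°  ·
  (0,3): δ = 20.88°  ✓
  (0,4): δ = 30.73°  ✓
  (0,5): δ = 105.80°  ·
  (1,2): δ = 131.93°  ·
  (1,3): δ = 87.63°  ·
  (1,4): δ = 36.02°  ✓
  (1,5): δ = 39.05°  ✓
  (2,3): δ = 135.71°  ·
  (2,4): δ = 84.09°  ·
  (2,5): δ = 9.03°  ✓
  (3,4): δ = 128.39°  ·
  (3,5): δ = 53.32°  ✓
  (4,5): δ = 104.93°  ·
antipodal pairs: 6

count = 6; pairs: (0,3), (0,4), (1,4), (1,5), (2,5), (3,5)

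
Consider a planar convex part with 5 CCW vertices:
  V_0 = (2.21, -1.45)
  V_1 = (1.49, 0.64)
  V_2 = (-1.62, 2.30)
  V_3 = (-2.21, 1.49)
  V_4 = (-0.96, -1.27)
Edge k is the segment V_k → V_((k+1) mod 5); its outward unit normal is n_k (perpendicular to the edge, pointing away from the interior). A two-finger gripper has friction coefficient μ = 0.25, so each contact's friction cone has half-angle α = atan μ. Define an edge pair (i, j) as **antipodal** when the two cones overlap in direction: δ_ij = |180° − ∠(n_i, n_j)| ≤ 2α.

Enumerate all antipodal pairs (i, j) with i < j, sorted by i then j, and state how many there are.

count = 2; pairs: (0,3), (1,4)

α = atan 0.25 = 14.04°;  2α = 28.07°
n_0 = (+0.9455, +0.3257)
n_1 = (+0.4709, +0.8822)
n_2 = (-0.8083, +0.5888)
n_3 = (-0.9109, -0.4126)
n_4 = (-0.0567, -0.9984)
  (0,1): δ = 137.10°  ·
  (0,2): δ = 55.08°  ·
  (0,3): δ = 5.36°  ✓
  (0,4): δ = 67.74°  ·
  (1,2): δ = 97.98°  ·
  (1,3): δ = 37.54°  ·
  (1,4): δ = 24.84°  ✓
  (2,3): δ = 119.56°  ·
  (2,4): δ = 57.18°  ·
  (3,4): δ = 117.62°  ·
antipodal pairs: 2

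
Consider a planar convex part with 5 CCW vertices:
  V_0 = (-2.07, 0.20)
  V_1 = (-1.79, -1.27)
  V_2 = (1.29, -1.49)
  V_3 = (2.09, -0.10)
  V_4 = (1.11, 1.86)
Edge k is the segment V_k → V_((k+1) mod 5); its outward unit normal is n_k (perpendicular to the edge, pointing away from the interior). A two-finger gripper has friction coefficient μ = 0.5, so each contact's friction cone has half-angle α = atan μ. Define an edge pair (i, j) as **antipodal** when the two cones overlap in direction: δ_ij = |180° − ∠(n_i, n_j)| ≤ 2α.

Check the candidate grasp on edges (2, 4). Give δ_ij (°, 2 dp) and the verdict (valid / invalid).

α = atan 0.5 = 26.57°;  2α = 53.13°
edge 2: e_2 = (+0.80, +1.39);  n_2 = (+0.8667, -0.4988)
edge 4: e_4 = (-3.18, -1.66);  n_4 = (-0.4628, +0.8865)
∠(n_2, n_4) = 147.49°
δ = |180° − 147.49°| = 32.51°
32.51° ≤ 2α = 53.13°  →  valid

δ = 32.51°, valid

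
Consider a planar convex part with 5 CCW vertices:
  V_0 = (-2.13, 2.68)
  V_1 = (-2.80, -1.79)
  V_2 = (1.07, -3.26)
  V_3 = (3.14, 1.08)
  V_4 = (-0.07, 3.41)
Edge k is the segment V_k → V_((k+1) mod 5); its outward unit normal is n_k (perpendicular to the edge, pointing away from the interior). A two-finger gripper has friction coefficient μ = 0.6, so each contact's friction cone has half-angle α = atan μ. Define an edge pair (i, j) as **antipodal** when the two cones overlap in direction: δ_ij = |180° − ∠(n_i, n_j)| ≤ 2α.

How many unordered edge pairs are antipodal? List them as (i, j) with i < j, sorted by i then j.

α = atan 0.6 = 30.96°;  2α = 61.93°
n_0 = (-0.9890, +0.1482)
n_1 = (-0.3551, -0.9348)
n_2 = (+0.9026, -0.4305)
n_3 = (+0.5874, +0.8093)
n_4 = (-0.3340, +0.9426)
  (0,1): δ = 102.27°  ·
  (0,2): δ = 16.97°  ✓
  (0,3): δ = 62.55°  ·
  (0,4): δ = 118.04°  ·
  (1,2): δ = 94.70°  ·
  (1,3): δ = 15.18°  ✓
  (1,4): δ = 40.31°  ✓
  (2,3): δ = 100.48°  ·
  (2,4): δ = 44.99°  ✓
  (3,4): δ = 124.51°  ·
antipodal pairs: 4

count = 4; pairs: (0,2), (1,3), (1,4), (2,4)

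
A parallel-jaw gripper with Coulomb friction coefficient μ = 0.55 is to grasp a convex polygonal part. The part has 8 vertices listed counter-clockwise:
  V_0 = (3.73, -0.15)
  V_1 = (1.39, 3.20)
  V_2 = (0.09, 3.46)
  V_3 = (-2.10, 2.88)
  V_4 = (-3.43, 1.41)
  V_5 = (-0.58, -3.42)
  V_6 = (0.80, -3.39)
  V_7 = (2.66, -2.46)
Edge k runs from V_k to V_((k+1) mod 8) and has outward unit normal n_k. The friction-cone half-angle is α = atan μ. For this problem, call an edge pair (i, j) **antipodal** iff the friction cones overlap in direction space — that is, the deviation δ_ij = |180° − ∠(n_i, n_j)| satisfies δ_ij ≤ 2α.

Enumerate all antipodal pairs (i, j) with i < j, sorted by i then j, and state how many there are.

count = 12; pairs: (0,4), (0,5), (1,4), (1,5), (1,6), (2,5), (2,6), (2,7), (3,5), (3,6), (3,7), (4,7)

α = atan 0.55 = 28.81°;  2α = 57.62°
n_0 = (+0.8198, +0.5726)
n_1 = (+0.1961, +0.9806)
n_2 = (-0.2560, +0.9667)
n_3 = (-0.7415, +0.6709)
n_4 = (-0.8612, -0.5082)
n_5 = (+0.0217, -0.9998)
n_6 = (+0.4472, -0.8944)
n_7 = (+0.9074, -0.4203)
  (0,1): δ = 136.24°  ·
  (0,2): δ = 110.10°  ·
  (0,3): δ = 77.07°  ·
  (0,4): δ = 4.39°  ✓
  (0,5): δ = 56.31°  ✓
  (0,6): δ = 81.63°  ·
  (0,7): δ = 120.21°  ·
  (1,2): δ = 153.86°  ·
  (1,3): δ = 120.83°  ·
  (1,4): δ = 48.15°  ✓
  (1,5): δ = 12.56°  ✓
  (1,6): δ = 37.87°  ✓
  (1,7): δ = 76.46°  ·
  (2,3): δ = 146.97°  ·
  (2,4): δ = 74.29°  ·
  (2,5): δ = 13.59°  ✓
  (2,6): δ = 11.73°  ✓
  (2,7): δ = 50.31°  ✓
  (3,4): δ = 107.32°  ·
  (3,5): δ = 46.62°  ✓
  (3,6): δ = 21.30°  ✓
  (3,7): δ = 17.28°  ✓
  (4,5): δ = 119.30°  ·
  (4,6): δ = 93.98°  ·
  (4,7): δ = 55.40°  ✓
  (5,6): δ = 154.68°  ·
  (5,7): δ = 116.10°  ·
  (6,7): δ = 141.42°  ·
antipodal pairs: 12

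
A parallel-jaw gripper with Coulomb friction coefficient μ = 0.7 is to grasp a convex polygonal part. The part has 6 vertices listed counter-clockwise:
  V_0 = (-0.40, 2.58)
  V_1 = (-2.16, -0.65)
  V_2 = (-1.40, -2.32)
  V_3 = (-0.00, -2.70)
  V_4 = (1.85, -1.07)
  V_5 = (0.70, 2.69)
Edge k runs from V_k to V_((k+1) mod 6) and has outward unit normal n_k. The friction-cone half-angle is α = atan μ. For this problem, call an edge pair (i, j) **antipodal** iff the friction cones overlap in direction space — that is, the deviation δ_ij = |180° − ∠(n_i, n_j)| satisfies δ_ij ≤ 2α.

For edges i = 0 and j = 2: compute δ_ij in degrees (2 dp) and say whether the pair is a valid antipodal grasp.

α = atan 0.7 = 34.99°;  2α = 69.98°
edge 0: e_0 = (-1.76, -3.23);  n_0 = (-0.8781, +0.4785)
edge 2: e_2 = (+1.40, -0.38);  n_2 = (-0.2620, -0.9651)
∠(n_0, n_2) = 103.40°
δ = |180° − 103.40°| = 76.60°
76.60° > 2α = 69.98°  →  invalid

δ = 76.60°, invalid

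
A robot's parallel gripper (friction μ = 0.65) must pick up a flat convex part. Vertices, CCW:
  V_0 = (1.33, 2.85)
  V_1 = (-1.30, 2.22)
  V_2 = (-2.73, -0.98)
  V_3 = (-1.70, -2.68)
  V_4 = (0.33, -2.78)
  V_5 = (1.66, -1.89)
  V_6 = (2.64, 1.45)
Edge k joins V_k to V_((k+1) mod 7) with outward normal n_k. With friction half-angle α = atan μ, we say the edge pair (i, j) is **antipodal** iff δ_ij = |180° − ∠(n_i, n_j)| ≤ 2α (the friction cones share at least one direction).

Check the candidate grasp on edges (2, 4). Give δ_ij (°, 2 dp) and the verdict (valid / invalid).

δ = 87.42°, invalid

α = atan 0.65 = 33.02°;  2α = 66.05°
edge 2: e_2 = (+1.03, -1.70);  n_2 = (-0.8553, -0.5182)
edge 4: e_4 = (+1.33, +0.89);  n_4 = (+0.5561, -0.8311)
∠(n_2, n_4) = 92.58°
δ = |180° − 92.58°| = 87.42°
87.42° > 2α = 66.05°  →  invalid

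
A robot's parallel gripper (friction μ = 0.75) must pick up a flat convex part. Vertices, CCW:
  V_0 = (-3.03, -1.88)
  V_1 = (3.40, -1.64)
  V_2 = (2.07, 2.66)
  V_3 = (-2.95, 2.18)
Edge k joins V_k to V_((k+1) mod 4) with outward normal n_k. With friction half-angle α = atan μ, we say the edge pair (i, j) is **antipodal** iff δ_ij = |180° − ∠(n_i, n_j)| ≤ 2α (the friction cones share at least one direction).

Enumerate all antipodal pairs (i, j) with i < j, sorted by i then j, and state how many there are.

α = atan 0.75 = 36.87°;  2α = 73.74°
n_0 = (+0.0373, -0.9993)
n_1 = (+0.9553, +0.2955)
n_2 = (-0.0952, +0.9955)
n_3 = (-0.9998, +0.0197)
  (0,1): δ = 74.95°  ·
  (0,2): δ = 3.32°  ✓
  (0,3): δ = 86.73°  ·
  (1,2): δ = 101.73°  ·
  (1,3): δ = 18.32°  ✓
  (2,3): δ = 96.59°  ·
antipodal pairs: 2

count = 2; pairs: (0,2), (1,3)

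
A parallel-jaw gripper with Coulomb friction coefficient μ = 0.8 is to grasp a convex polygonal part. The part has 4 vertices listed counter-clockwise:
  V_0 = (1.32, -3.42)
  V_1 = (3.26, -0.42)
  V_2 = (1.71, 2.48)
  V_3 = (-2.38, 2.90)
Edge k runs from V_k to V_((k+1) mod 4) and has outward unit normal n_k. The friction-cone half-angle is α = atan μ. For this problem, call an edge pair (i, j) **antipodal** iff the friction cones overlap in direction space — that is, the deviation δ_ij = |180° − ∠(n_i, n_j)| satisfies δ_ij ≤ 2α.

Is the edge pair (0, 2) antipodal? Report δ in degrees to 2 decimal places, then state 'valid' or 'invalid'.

α = atan 0.8 = 38.66°;  2α = 77.32°
edge 0: e_0 = (+1.94, +3.00);  n_0 = (+0.8397, -0.5430)
edge 2: e_2 = (-4.09, +0.42);  n_2 = (+0.1022, +0.9948)
∠(n_0, n_2) = 117.03°
δ = |180° − 117.03°| = 62.97°
62.97° ≤ 2α = 77.32°  →  valid

δ = 62.97°, valid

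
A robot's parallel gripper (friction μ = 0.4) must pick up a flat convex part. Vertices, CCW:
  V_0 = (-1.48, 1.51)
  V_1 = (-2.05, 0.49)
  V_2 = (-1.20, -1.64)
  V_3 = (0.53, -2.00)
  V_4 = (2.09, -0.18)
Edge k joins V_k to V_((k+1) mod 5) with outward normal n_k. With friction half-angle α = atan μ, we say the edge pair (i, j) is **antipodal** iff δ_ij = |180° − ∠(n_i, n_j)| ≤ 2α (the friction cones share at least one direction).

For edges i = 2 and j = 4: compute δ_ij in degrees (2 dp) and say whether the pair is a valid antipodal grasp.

δ = 13.58°, valid

α = atan 0.4 = 21.80°;  2α = 43.60°
edge 2: e_2 = (+1.73, -0.36);  n_2 = (-0.2037, -0.9790)
edge 4: e_4 = (-3.57, +1.69);  n_4 = (+0.4279, +0.9038)
∠(n_2, n_4) = 166.42°
δ = |180° − 166.42°| = 13.58°
13.58° ≤ 2α = 43.60°  →  valid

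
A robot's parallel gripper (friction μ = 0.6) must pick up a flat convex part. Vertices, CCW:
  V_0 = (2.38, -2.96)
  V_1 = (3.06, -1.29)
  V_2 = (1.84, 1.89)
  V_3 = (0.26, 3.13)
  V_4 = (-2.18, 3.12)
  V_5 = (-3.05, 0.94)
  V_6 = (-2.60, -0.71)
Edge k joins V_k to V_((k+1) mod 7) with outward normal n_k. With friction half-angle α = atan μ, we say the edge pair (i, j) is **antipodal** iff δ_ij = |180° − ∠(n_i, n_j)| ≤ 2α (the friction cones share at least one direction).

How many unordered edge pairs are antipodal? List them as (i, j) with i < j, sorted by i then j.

α = atan 0.6 = 30.96°;  2α = 61.93°
n_0 = (+0.9262, -0.3771)
n_1 = (+0.9336, +0.3582)
n_2 = (+0.6174, +0.7867)
n_3 = (-0.0041, +1.0000)
n_4 = (-0.9288, +0.3707)
n_5 = (-0.9648, -0.2631)
n_6 = (-0.4117, -0.9113)
  (0,1): δ = 136.86°  ·
  (0,2): δ = 105.97°  ·
  (0,3): δ = 67.61°  ·
  (0,4): δ = 0.40°  ✓
  (0,5): δ = 37.41°  ✓
  (0,6): δ = 87.84°  ·
  (1,2): δ = 149.11°  ·
  (1,3): δ = 110.75°  ·
  (1,4): δ = 42.75°  ✓
  (1,5): δ = 5.73°  ✓
  (1,6): δ = 44.70°  ✓
  (2,3): δ = 141.64°  ·
  (2,4): δ = 73.63°  ·
  (2,5): δ = 36.62°  ✓
  (2,6): δ = 13.81°  ✓
  (3,4): δ = 111.99°  ·
  (3,5): δ = 74.98°  ·
  (3,6): δ = 24.55°  ✓
  (4,5): δ = 142.99°  ·
  (4,6): δ = 92.56°  ·
  (5,6): δ = 129.57°  ·
antipodal pairs: 8

count = 8; pairs: (0,4), (0,5), (1,4), (1,5), (1,6), (2,5), (2,6), (3,6)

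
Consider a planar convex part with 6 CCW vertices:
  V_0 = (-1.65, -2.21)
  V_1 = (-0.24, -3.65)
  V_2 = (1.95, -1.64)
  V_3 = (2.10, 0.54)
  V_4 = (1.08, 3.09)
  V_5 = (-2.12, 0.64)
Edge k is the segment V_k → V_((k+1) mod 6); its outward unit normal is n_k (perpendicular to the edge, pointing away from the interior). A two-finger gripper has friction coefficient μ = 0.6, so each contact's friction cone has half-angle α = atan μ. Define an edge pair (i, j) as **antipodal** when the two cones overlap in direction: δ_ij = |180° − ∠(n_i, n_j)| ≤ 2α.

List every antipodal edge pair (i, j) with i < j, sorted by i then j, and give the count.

α = atan 0.6 = 30.96°;  2α = 61.93°
n_0 = (-0.7145, -0.6996)
n_1 = (+0.6762, -0.7367)
n_2 = (+0.9976, -0.0686)
n_3 = (+0.9285, +0.3714)
n_4 = (-0.6079, +0.7940)
n_5 = (-0.9867, -0.1627)
  (0,1): δ = 91.85°  ·
  (0,2): δ = 48.33°  ✓
  (0,3): δ = 22.60°  ✓
  (0,4): δ = 83.04°  ·
  (0,5): δ = 144.97°  ·
  (1,2): δ = 136.48°  ·
  (1,3): δ = 110.74°  ·
  (1,4): δ = 5.11°  ✓
  (1,5): δ = 56.82°  ✓
  (2,3): δ = 154.26°  ·
  (2,4): δ = 48.63°  ✓
  (2,5): δ = 13.30°  ✓
  (3,4): δ = 74.36°  ·
  (3,5): δ = 12.44°  ✓
  (4,5): δ = 118.07°  ·
antipodal pairs: 7

count = 7; pairs: (0,2), (0,3), (1,4), (1,5), (2,4), (2,5), (3,5)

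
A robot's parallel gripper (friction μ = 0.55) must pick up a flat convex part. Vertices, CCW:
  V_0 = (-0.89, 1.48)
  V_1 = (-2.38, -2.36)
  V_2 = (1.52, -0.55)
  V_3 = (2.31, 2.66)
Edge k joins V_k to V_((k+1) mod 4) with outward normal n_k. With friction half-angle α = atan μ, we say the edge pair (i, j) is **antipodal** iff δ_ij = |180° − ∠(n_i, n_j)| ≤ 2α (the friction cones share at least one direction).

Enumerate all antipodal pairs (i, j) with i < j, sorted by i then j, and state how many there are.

α = atan 0.55 = 28.81°;  2α = 57.62°
n_0 = (-0.9323, +0.3617)
n_1 = (+0.4210, -0.9071)
n_2 = (+0.9710, -0.2390)
n_3 = (-0.3460, +0.9382)
  (0,1): δ = 43.90°  ✓
  (0,2): δ = 7.38°  ✓
  (0,3): δ = 131.45°  ·
  (1,2): δ = 128.72°  ·
  (1,3): δ = 4.65°  ✓
  (2,3): δ = 55.93°  ✓
antipodal pairs: 4

count = 4; pairs: (0,1), (0,2), (1,3), (2,3)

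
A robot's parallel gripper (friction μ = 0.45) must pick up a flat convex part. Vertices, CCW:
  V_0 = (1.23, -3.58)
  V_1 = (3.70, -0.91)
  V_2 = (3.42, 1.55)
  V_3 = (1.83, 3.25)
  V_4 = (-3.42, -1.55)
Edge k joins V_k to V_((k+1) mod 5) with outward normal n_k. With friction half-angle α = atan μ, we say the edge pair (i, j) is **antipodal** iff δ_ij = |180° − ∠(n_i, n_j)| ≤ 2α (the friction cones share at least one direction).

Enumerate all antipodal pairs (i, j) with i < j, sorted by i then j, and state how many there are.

α = atan 0.45 = 24.23°;  2α = 48.46°
n_0 = (+0.7341, -0.6791)
n_1 = (+0.9936, +0.1131)
n_2 = (+0.7303, +0.6831)
n_3 = (-0.6748, +0.7380)
n_4 = (-0.4001, -0.9165)
  (0,1): δ = 130.73°  ·
  (0,2): δ = 94.14°  ·
  (0,3): δ = 4.79°  ✓
  (0,4): δ = 109.19°  ·
  (1,2): δ = 143.41°  ·
  (1,3): δ = 54.06°  ·
  (1,4): δ = 59.92°  ·
  (2,3): δ = 90.65°  ·
  (2,4): δ = 23.33°  ✓
  (3,4): δ = 66.02°  ·
antipodal pairs: 2

count = 2; pairs: (0,3), (2,4)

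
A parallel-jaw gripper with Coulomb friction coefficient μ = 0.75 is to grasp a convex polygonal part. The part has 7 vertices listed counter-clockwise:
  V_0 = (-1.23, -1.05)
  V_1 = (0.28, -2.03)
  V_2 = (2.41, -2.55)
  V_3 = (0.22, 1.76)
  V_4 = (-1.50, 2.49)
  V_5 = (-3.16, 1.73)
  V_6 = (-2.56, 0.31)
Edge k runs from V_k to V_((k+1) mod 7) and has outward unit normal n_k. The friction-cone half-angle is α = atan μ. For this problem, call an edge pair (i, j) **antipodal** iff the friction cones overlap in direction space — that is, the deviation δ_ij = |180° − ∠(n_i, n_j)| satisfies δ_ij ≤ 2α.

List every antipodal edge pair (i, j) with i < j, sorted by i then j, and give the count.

count = 11; pairs: (0,2), (0,3), (0,4), (1,2), (1,3), (1,4), (2,5), (2,6), (3,5), (3,6), (4,6)

α = atan 0.75 = 36.87°;  2α = 73.74°
n_0 = (-0.5444, -0.8388)
n_1 = (-0.2372, -0.9715)
n_2 = (+0.8915, +0.4530)
n_3 = (+0.3907, +0.9205)
n_4 = (-0.4163, +0.9092)
n_5 = (-0.9211, -0.3892)
n_6 = (-0.7149, -0.6992)
  (0,1): δ = 160.74°  ·
  (0,2): δ = 30.08°  ✓
  (0,3): δ = 9.99°  ✓
  (0,4): δ = 57.58°  ✓
  (0,5): δ = 145.89°  ·
  (0,6): δ = 167.34°  ·
  (1,2): δ = 49.34°  ✓
  (1,3): δ = 9.28°  ✓
  (1,4): δ = 38.32°  ✓
  (1,5): δ = 126.63°  ·
  (1,6): δ = 148.08°  ·
  (2,3): δ = 139.93°  ·
  (2,4): δ = 92.34°  ·
  (2,5): δ = 4.03°  ✓
  (2,6): δ = 17.42°  ✓
  (3,4): δ = 132.40°  ·
  (3,5): δ = 44.10°  ✓
  (3,6): δ = 22.64°  ✓
  (4,5): δ = 91.69°  ·
  (4,6): δ = 70.24°  ✓
  (5,6): δ = 158.54°  ·
antipodal pairs: 11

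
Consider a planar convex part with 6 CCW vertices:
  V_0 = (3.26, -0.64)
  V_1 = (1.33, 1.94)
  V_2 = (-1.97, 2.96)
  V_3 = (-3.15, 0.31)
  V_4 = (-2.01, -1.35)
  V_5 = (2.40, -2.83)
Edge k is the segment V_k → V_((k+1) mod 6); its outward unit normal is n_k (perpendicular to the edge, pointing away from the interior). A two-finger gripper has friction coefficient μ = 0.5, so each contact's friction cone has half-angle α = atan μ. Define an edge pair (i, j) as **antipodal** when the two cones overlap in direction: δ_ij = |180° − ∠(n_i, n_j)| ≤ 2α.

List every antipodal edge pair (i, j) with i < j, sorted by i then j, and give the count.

count = 5; pairs: (0,3), (0,4), (1,3), (1,4), (2,5)

α = atan 0.5 = 26.57°;  2α = 53.13°
n_0 = (+0.8007, +0.5990)
n_1 = (+0.2953, +0.9554)
n_2 = (-0.9135, +0.4068)
n_3 = (-0.8243, -0.5661)
n_4 = (-0.3182, -0.9480)
n_5 = (+0.9308, -0.3655)
  (0,1): δ = 143.97°  ·
  (0,2): δ = 60.80°  ·
  (0,3): δ = 2.32°  ✓
  (0,4): δ = 34.65°  ✓
  (0,5): δ = 121.76°  ·
  (1,2): δ = 96.83°  ·
  (1,3): δ = 38.34°  ✓
  (1,4): δ = 1.38°  ✓
  (1,5): δ = 85.74°  ·
  (2,3): δ = 121.52°  ·
  (2,4): δ = 84.55°  ·
  (2,5): δ = 2.56°  ✓
  (3,4): δ = 143.03°  ·
  (3,5): δ = 55.92°  ·
  (4,5): δ = 92.89°  ·
antipodal pairs: 5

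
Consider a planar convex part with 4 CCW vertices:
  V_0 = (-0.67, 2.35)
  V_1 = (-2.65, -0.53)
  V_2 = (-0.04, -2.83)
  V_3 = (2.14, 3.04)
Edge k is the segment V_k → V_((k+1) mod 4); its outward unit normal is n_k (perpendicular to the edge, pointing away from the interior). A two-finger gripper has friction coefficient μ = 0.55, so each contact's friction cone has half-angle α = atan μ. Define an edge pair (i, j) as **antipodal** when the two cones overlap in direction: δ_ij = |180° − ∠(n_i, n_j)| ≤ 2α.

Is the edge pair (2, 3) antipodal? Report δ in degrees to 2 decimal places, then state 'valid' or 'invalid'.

δ = 55.83°, valid

α = atan 0.55 = 28.81°;  2α = 57.62°
edge 2: e_2 = (+2.18, +5.87);  n_2 = (+0.9374, -0.3481)
edge 3: e_3 = (-2.81, -0.69);  n_3 = (-0.2385, +0.9712)
∠(n_2, n_3) = 124.17°
δ = |180° − 124.17°| = 55.83°
55.83° ≤ 2α = 57.62°  →  valid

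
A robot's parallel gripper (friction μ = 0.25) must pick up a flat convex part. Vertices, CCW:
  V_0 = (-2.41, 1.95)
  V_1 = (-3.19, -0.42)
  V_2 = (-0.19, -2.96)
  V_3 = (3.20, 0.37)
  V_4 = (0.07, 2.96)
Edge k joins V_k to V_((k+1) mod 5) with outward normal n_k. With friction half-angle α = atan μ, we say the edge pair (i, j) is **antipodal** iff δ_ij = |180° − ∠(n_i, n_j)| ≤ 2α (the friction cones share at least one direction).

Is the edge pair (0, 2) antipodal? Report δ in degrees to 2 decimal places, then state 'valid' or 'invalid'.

δ = 27.29°, valid

α = atan 0.25 = 14.04°;  2α = 28.07°
edge 0: e_0 = (-0.78, -2.37);  n_0 = (-0.9499, +0.3126)
edge 2: e_2 = (+3.39, +3.33);  n_2 = (+0.7008, -0.7134)
∠(n_0, n_2) = 152.71°
δ = |180° − 152.71°| = 27.29°
27.29° ≤ 2α = 28.07°  →  valid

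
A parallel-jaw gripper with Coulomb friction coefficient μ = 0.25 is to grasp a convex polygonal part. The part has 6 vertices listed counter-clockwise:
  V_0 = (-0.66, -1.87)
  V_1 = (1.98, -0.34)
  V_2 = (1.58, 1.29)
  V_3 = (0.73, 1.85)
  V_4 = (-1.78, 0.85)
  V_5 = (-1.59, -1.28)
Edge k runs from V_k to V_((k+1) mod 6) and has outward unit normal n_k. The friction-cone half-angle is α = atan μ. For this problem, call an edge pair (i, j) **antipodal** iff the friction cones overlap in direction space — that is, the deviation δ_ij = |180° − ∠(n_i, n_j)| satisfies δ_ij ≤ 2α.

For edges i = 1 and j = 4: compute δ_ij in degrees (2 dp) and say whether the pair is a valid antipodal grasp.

δ = 8.69°, valid

α = atan 0.25 = 14.04°;  2α = 28.07°
edge 1: e_1 = (-0.40, +1.63);  n_1 = (+0.9712, +0.2383)
edge 4: e_4 = (+0.19, -2.13);  n_4 = (-0.9960, -0.0888)
∠(n_1, n_4) = 171.31°
δ = |180° − 171.31°| = 8.69°
8.69° ≤ 2α = 28.07°  →  valid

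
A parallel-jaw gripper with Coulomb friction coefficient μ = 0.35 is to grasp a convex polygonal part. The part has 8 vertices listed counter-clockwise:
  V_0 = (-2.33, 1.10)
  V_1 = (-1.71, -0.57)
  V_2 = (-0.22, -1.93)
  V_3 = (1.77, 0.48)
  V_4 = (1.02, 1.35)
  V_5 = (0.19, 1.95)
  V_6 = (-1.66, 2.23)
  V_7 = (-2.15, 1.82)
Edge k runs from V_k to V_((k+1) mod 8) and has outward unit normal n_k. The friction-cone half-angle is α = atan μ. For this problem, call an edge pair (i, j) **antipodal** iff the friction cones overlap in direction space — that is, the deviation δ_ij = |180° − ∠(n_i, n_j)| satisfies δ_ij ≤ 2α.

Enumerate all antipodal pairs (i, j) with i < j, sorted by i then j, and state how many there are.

α = atan 0.35 = 19.29°;  2α = 38.58°
n_0 = (-0.9375, -0.3480)
n_1 = (-0.6742, -0.7386)
n_2 = (+0.7711, -0.6367)
n_3 = (+0.7574, +0.6529)
n_4 = (+0.5858, +0.8104)
n_5 = (+0.1496, +0.9887)
n_6 = (-0.6417, +0.7669)
n_7 = (-0.9701, +0.2425)
  (0,1): δ = 152.76°  ·
  (0,2): δ = 59.92°  ·
  (0,3): δ = 20.40°  ✓
  (0,4): δ = 33.77°  ✓
  (0,5): δ = 61.03°  ·
  (0,6): δ = 109.55°  ·
  (0,7): δ = 145.60°  ·
  (1,2): δ = 87.16°  ·
  (1,3): δ = 6.85°  ✓
  (1,4): δ = 6.53°  ✓
  (1,5): δ = 33.78°  ✓
  (1,6): δ = 82.31°  ·
  (1,7): δ = 118.35°  ·
  (2,3): δ = 99.69°  ·
  (2,4): δ = 86.32°  ·
  (2,5): δ = 59.06°  ·
  (2,6): δ = 10.53°  ✓
  (2,7): δ = 25.51°  ✓
  (3,4): δ = 166.63°  ·
  (3,5): δ = 139.37°  ·
  (3,6): δ = 90.84°  ·
  (3,7): δ = 54.80°  ·
  (4,5): δ = 152.74°  ·
  (4,6): δ = 104.22°  ·
  (4,7): δ = 68.17°  ·
  (5,6): δ = 131.47°  ·
  (5,7): δ = 95.43°  ·
  (6,7): δ = 143.96°  ·
antipodal pairs: 7

count = 7; pairs: (0,3), (0,4), (1,3), (1,4), (1,5), (2,6), (2,7)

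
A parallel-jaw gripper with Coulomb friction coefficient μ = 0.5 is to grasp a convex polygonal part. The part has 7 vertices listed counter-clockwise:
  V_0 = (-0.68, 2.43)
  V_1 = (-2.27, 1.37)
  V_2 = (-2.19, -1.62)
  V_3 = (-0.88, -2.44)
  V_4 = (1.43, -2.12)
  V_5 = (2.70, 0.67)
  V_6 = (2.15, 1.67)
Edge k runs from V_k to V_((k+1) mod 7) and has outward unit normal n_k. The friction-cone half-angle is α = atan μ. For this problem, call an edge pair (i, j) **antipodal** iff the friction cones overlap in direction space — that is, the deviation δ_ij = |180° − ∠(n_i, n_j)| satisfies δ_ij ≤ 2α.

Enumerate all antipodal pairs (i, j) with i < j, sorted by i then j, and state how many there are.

count = 7; pairs: (0,3), (0,4), (1,4), (1,5), (2,5), (2,6), (3,6)

α = atan 0.5 = 26.57°;  2α = 53.13°
n_0 = (-0.5547, +0.8321)
n_1 = (-0.9996, -0.0267)
n_2 = (-0.5306, -0.8476)
n_3 = (+0.1372, -0.9905)
n_4 = (+0.9101, -0.4143)
n_5 = (+0.8762, +0.4819)
n_6 = (+0.2594, +0.9658)
  (0,1): δ = 122.16°  ·
  (0,2): δ = 65.73°  ·
  (0,3): δ = 25.80°  ✓
  (0,4): δ = 31.84°  ✓
  (0,5): δ = 85.12°  ·
  (0,6): δ = 131.28°  ·
  (1,2): δ = 123.58°  ·
  (1,3): δ = 83.65°  ·
  (1,4): δ = 26.01°  ✓
  (1,5): δ = 27.28°  ✓
  (1,6): δ = 73.44°  ·
  (2,3): δ = 140.07°  ·
  (2,4): δ = 82.43°  ·
  (2,5): δ = 29.14°  ✓
  (2,6): δ = 17.01°  ✓
  (3,4): δ = 122.36°  ·
  (3,5): δ = 69.08°  ·
  (3,6): δ = 22.92°  ✓
  (4,5): δ = 126.71°  ·
  (4,6): δ = 80.56°  ·
  (5,6): δ = 133.84°  ·
antipodal pairs: 7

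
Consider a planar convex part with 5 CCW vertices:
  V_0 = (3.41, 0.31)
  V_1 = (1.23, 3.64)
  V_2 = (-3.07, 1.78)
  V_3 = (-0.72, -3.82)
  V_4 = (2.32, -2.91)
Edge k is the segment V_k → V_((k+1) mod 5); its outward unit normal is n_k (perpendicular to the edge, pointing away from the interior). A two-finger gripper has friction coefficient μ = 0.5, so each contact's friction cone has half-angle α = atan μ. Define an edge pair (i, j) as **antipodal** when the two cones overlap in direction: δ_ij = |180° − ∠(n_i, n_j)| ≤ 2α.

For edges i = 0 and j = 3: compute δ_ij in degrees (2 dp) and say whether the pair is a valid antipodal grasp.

δ = 73.45°, invalid

α = atan 0.5 = 26.57°;  2α = 53.13°
edge 0: e_0 = (-2.18, +3.33);  n_0 = (+0.8367, +0.5477)
edge 3: e_3 = (+3.04, +0.91);  n_3 = (+0.2868, -0.9580)
∠(n_0, n_3) = 106.55°
δ = |180° − 106.55°| = 73.45°
73.45° > 2α = 53.13°  →  invalid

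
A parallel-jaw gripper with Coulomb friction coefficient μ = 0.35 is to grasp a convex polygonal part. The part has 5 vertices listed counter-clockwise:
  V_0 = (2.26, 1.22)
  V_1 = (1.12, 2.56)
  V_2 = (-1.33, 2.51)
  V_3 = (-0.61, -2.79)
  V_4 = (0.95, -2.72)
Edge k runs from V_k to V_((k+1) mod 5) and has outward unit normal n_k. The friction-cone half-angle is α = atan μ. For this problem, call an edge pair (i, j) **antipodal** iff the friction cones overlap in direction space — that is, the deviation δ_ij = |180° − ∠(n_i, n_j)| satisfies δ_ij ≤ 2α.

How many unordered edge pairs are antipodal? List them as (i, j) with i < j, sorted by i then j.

count = 3; pairs: (0,2), (1,3), (2,4)

α = atan 0.35 = 19.29°;  2α = 38.58°
n_0 = (+0.7617, +0.6480)
n_1 = (-0.0204, +0.9998)
n_2 = (-0.9909, -0.1346)
n_3 = (+0.0448, -0.9990)
n_4 = (+0.9489, -0.3155)
  (0,1): δ = 129.22°  ·
  (0,2): δ = 32.65°  ✓
  (0,3): δ = 52.18°  ·
  (0,4): δ = 121.22°  ·
  (1,2): δ = 83.43°  ·
  (1,3): δ = 1.40°  ✓
  (1,4): δ = 70.44°  ·
  (2,3): δ = 95.17°  ·
  (2,4): δ = 26.13°  ✓
  (3,4): δ = 110.96°  ·
antipodal pairs: 3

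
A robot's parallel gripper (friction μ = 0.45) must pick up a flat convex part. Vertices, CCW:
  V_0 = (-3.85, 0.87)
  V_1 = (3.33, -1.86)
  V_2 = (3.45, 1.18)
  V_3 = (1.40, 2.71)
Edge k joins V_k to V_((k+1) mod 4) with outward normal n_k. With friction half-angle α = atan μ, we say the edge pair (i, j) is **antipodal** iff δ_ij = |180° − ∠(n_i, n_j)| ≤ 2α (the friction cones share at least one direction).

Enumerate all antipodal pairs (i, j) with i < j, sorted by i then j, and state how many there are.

count = 2; pairs: (0,2), (0,3)

α = atan 0.45 = 24.23°;  2α = 48.46°
n_0 = (-0.3554, -0.9347)
n_1 = (+0.9992, -0.0394)
n_2 = (+0.5981, +0.8014)
n_3 = (-0.3308, +0.9437)
  (0,1): δ = 71.44°  ·
  (0,2): δ = 15.92°  ✓
  (0,3): δ = 40.13°  ✓
  (1,2): δ = 124.48°  ·
  (1,3): δ = 68.43°  ·
  (2,3): δ = 123.95°  ·
antipodal pairs: 2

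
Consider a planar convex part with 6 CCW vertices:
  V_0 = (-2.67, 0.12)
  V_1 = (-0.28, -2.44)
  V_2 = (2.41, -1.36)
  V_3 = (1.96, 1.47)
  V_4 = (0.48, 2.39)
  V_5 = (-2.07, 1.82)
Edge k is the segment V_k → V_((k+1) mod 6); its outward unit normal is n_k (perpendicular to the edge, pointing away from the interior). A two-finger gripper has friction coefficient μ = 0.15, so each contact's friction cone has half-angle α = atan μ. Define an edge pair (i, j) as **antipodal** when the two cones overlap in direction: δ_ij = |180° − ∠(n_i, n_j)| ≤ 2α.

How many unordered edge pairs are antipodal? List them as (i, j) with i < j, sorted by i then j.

α = atan 0.15 = 8.53°;  2α = 17.06°
n_0 = (-0.7310, -0.6824)
n_1 = (+0.3726, -0.9280)
n_2 = (+0.9876, +0.1570)
n_3 = (+0.5279, +0.8493)
n_4 = (-0.2181, +0.9759)
n_5 = (-0.9430, +0.3328)
  (0,1): δ = 111.16°  ·
  (0,2): δ = 34.00°  ·
  (0,3): δ = 15.10°  ✓
  (0,4): δ = 59.57°  ·
  (0,5): δ = 117.53°  ·
  (1,2): δ = 102.84°  ·
  (1,3): δ = 53.74°  ·
  (1,4): δ = 9.27°  ✓
  (1,5): δ = 48.69°  ·
  (2,3): δ = 130.90°  ·
  (2,4): δ = 86.43°  ·
  (2,5): δ = 28.48°  ·
  (3,4): δ = 135.53°  ·
  (3,5): δ = 77.57°  ·
  (4,5): δ = 122.04°  ·
antipodal pairs: 2

count = 2; pairs: (0,3), (1,4)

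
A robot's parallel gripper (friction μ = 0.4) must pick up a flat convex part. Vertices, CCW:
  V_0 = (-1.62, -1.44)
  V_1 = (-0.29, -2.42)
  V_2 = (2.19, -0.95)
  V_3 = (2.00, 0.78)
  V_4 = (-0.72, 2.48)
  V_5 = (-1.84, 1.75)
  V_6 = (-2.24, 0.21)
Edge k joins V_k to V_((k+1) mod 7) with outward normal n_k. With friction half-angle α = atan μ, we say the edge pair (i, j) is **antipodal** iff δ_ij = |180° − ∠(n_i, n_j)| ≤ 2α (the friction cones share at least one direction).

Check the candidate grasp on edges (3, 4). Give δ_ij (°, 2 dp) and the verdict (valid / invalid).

α = atan 0.4 = 21.80°;  2α = 43.60°
edge 3: e_3 = (-2.72, +1.70);  n_3 = (+0.5300, +0.8480)
edge 4: e_4 = (-1.12, -0.73);  n_4 = (-0.5460, +0.8378)
∠(n_3, n_4) = 65.10°
δ = |180° − 65.10°| = 114.90°
114.90° > 2α = 43.60°  →  invalid

δ = 114.90°, invalid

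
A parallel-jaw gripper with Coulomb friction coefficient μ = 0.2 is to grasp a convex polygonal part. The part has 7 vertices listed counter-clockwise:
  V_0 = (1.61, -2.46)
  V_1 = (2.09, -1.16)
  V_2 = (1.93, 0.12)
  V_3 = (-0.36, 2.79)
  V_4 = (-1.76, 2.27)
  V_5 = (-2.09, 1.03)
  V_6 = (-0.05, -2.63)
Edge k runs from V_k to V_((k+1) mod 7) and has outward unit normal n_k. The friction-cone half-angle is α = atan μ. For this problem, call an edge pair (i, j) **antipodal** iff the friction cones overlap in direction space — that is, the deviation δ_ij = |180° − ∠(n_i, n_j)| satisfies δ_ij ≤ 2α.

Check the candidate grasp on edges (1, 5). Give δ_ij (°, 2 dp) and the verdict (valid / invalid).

α = atan 0.2 = 11.31°;  2α = 22.62°
edge 1: e_1 = (-0.16, +1.28);  n_1 = (+0.9923, +0.1240)
edge 5: e_5 = (+2.04, -3.66);  n_5 = (-0.8735, -0.4869)
∠(n_1, n_5) = 157.99°
δ = |180° − 157.99°| = 22.01°
22.01° ≤ 2α = 22.62°  →  valid

δ = 22.01°, valid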